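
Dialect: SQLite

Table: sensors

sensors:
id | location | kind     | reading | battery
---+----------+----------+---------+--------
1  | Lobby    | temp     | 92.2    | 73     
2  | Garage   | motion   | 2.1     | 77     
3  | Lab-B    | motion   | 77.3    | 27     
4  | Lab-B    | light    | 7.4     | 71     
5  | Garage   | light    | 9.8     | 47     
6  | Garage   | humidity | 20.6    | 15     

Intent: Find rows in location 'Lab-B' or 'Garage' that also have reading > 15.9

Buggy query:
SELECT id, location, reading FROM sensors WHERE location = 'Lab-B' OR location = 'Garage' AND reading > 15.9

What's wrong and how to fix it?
Bug: AND binds tighter than OR, so this parses as location = 'Lab-B' OR (location = 'Garage' AND reading > 15.9)

Fix: Group the OR with parentheses (or use IN), then AND the threshold

Corrected query:
SELECT id, location, reading FROM sensors WHERE (location = 'Lab-B' OR location = 'Garage') AND reading > 15.9

Result:
id | location | reading
---+----------+--------
3  | Lab-B    | 77.3   
6  | Garage   | 20.6   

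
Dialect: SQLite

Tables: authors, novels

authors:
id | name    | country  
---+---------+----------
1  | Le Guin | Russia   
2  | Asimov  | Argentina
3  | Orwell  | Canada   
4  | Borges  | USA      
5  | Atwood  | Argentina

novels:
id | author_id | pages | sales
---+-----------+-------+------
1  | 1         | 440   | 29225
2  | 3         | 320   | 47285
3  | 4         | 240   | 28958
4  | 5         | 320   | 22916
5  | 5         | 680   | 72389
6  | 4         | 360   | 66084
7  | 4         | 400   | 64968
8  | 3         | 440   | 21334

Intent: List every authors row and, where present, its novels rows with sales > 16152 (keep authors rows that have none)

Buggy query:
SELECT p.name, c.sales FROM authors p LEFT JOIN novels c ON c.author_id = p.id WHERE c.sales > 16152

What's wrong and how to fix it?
Bug: Filtering c.sales in WHERE discards the NULL rows produced by LEFT JOIN, turning it into an inner join

Fix: Move the right-table condition into the ON clause so unmatched parents are kept

Corrected query:
SELECT p.name, c.sales FROM authors p LEFT JOIN novels c ON c.author_id = p.id AND c.sales > 16152

Result:
name    | sales
--------+------
Le Guin | 29225
Asimov  | NULL 
Orwell  | 21334
Orwell  | 47285
Borges  | 28958
Borges  | 64968
Borges  | 66084
Atwood  | 22916
Atwood  | 72389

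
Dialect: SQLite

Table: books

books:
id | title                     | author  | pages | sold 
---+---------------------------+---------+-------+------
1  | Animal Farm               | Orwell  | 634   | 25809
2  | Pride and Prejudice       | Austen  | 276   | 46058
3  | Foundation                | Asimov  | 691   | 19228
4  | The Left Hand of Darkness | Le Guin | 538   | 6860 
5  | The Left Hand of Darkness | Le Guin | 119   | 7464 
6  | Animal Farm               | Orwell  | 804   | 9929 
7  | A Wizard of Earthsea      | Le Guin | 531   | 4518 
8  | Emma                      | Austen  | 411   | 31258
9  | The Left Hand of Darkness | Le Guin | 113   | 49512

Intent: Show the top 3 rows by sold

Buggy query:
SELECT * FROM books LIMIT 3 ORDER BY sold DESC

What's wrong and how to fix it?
Bug: LIMIT must come after ORDER BY

Fix: Sort with ORDER BY, then apply LIMIT

Corrected query:
SELECT * FROM books ORDER BY sold DESC LIMIT 3

Result:
id | title                     | author  | pages | sold 
---+---------------------------+---------+-------+------
9  | The Left Hand of Darkness | Le Guin | 113   | 49512
2  | Pride and Prejudice       | Austen  | 276   | 46058
8  | Emma                      | Austen  | 411   | 31258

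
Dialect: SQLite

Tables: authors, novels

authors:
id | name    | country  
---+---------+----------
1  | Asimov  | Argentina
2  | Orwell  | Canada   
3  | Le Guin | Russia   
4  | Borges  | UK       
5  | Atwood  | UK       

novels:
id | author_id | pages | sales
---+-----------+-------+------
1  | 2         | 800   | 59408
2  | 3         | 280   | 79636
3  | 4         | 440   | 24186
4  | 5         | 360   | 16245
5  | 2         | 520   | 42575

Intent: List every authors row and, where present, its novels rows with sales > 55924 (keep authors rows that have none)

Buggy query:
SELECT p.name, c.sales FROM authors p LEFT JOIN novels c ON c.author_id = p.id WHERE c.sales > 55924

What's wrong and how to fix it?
Bug: Filtering c.sales in WHERE discards the NULL rows produced by LEFT JOIN, turning it into an inner join

Fix: Put 'c.sales > 55924' in the JOIN's ON clause instead of WHERE

Corrected query:
SELECT p.name, c.sales FROM authors p LEFT JOIN novels c ON c.author_id = p.id AND c.sales > 55924

Result:
name    | sales
--------+------
Asimov  | NULL 
Orwell  | 59408
Le Guin | 79636
Borges  | NULL 
Atwood  | NULL 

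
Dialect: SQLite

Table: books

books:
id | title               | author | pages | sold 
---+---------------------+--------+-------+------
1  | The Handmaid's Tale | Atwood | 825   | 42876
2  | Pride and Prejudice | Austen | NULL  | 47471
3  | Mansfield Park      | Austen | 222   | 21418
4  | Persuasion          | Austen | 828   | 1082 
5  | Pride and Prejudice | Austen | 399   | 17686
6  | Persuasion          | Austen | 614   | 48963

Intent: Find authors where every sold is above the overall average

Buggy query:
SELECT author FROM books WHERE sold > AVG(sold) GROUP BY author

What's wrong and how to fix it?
Bug: AVG() is an aggregate; it can't sit directly in WHERE

Fix: Use a subquery for AVG and a HAVING MIN(...) filter so the condition holds for every row in the group

Corrected query:
SELECT author FROM books GROUP BY author HAVING MIN(sold) > (SELECT AVG(sold) FROM books)

Result:
author
------
Atwood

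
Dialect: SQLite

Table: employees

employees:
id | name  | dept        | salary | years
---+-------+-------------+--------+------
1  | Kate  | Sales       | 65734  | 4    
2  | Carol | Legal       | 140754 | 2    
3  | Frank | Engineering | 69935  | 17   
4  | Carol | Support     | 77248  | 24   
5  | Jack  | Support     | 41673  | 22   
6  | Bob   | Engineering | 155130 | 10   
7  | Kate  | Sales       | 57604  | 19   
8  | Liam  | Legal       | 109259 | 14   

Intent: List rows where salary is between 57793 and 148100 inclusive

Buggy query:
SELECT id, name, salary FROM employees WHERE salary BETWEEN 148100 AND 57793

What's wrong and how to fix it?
Bug: BETWEEN expects the lower bound first; with 148100 AND 57793 the range is empty

Fix: Swap the bounds so the smaller value comes first

Corrected query:
SELECT id, name, salary FROM employees WHERE salary BETWEEN 57793 AND 148100

Result:
id | name  | salary
---+-------+-------
1  | Kate  | 65734 
2  | Carol | 140754
3  | Frank | 69935 
4  | Carol | 77248 
8  | Liam  | 109259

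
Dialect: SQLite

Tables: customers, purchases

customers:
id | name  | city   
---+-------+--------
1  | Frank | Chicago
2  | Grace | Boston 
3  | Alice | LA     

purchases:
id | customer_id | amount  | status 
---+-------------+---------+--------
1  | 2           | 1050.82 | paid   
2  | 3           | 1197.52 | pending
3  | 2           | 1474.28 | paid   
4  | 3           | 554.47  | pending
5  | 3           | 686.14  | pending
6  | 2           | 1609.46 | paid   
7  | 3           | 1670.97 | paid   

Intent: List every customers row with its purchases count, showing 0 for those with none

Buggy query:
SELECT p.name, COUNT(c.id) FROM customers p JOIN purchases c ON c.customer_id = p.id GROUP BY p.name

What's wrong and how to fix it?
Bug: An inner join excludes parents with zero children

Fix: Switch to LEFT JOIN to retain unmatched parent rows

Corrected query:
SELECT p.name, COUNT(c.id) FROM customers p LEFT JOIN purchases c ON c.customer_id = p.id GROUP BY p.name

Result:
name  | COUNT(c.id)
------+------------
Alice | 4          
Frank | 0          
Grace | 3          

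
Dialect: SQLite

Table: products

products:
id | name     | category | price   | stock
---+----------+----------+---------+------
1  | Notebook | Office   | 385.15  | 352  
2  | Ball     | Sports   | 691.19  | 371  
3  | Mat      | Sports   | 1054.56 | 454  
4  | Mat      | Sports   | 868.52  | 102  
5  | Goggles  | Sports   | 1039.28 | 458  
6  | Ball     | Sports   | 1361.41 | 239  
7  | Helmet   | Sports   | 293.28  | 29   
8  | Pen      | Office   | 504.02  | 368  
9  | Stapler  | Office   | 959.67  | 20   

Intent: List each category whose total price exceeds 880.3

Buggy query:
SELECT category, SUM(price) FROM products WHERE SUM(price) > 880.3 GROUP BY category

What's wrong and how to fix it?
Bug: Aggregate functions cannot appear in a WHERE clause

Fix: Move the aggregate condition to a HAVING clause

Corrected query:
SELECT category, SUM(price) FROM products GROUP BY category HAVING SUM(price) > 880.3

Result:
category | SUM(price)
---------+-----------
Office   | 1848.84   
Sports   | 5308.24   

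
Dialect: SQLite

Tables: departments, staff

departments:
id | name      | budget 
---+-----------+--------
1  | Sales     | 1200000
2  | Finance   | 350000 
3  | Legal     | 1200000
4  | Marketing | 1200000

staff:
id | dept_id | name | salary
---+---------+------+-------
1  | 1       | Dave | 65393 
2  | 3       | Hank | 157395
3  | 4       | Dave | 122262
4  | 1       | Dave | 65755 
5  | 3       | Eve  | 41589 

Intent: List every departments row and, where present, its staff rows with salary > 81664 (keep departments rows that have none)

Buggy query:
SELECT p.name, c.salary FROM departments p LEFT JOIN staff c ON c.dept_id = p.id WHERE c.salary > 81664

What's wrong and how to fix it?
Bug: Filtering c.salary in WHERE discards the NULL rows produced by LEFT JOIN, turning it into an inner join

Fix: Put 'c.salary > 81664' in the JOIN's ON clause instead of WHERE

Corrected query:
SELECT p.name, c.salary FROM departments p LEFT JOIN staff c ON c.dept_id = p.id AND c.salary > 81664

Result:
name      | salary
----------+-------
Sales     | NULL  
Finance   | NULL  
Legal     | 157395
Marketing | 122262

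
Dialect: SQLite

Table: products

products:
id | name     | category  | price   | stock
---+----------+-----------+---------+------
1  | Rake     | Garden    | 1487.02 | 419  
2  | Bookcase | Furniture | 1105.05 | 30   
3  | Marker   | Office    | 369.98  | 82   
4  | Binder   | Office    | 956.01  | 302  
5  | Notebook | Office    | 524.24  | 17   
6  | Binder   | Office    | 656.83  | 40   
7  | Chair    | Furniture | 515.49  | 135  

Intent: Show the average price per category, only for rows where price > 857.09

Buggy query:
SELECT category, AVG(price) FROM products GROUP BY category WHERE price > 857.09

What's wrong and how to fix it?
Bug: WHERE cannot follow GROUP BY

Fix: Place WHERE between FROM and GROUP BY

Corrected query:
SELECT category, AVG(price) FROM products WHERE price > 857.09 GROUP BY category

Result:
category  | AVG(price)
----------+-----------
Furniture | 1105.05   
Garden    | 1487.02   
Office    | 956.01    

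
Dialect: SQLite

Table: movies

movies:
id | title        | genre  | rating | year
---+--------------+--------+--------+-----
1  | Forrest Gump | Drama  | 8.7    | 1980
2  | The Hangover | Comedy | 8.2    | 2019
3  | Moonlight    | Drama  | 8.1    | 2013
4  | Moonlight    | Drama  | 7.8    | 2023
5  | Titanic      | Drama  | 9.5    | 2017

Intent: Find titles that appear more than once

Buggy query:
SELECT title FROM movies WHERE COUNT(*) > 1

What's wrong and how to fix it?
Bug: COUNT(*) is an aggregate and cannot be used in WHERE

Fix: Group first, then use HAVING for the count condition

Corrected query:
SELECT title FROM movies GROUP BY title HAVING COUNT(*) > 1

Result:
title    
---------
Moonlight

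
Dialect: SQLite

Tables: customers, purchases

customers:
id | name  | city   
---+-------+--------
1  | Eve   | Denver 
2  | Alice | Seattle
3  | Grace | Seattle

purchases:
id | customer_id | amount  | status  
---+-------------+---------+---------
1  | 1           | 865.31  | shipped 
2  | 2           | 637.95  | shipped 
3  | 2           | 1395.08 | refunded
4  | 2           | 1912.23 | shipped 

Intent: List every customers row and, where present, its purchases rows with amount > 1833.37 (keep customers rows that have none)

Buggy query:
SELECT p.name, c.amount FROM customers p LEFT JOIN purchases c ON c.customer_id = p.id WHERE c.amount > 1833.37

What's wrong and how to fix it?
Bug: Filtering c.amount in WHERE discards the NULL rows produced by LEFT JOIN, turning it into an inner join

Fix: Put 'c.amount > 1833.37' in the JOIN's ON clause instead of WHERE

Corrected query:
SELECT p.name, c.amount FROM customers p LEFT JOIN purchases c ON c.customer_id = p.id AND c.amount > 1833.37

Result:
name  | amount 
------+--------
Eve   | NULL   
Alice | 1912.23
Grace | NULL   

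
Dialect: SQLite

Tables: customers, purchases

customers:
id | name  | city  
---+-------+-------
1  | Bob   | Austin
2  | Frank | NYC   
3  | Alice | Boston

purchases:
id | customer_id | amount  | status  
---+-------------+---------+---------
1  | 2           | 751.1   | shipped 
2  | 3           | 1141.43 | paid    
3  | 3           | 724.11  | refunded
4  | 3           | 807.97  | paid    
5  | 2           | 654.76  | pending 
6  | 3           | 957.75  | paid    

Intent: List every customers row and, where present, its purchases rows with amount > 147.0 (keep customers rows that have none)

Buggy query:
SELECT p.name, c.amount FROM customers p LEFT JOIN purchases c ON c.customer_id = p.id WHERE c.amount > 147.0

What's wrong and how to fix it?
Bug: A WHERE condition on the right-hand table after LEFT JOIN drops unmatched parents

Fix: Move the right-table condition into the ON clause so unmatched parents are kept

Corrected query:
SELECT p.name, c.amount FROM customers p LEFT JOIN purchases c ON c.customer_id = p.id AND c.amount > 147.0

Result:
name  | amount 
------+--------
Bob   | NULL   
Frank | 654.76 
Frank | 751.1  
Alice | 724.11 
Alice | 807.97 
Alice | 957.75 
Alice | 1141.43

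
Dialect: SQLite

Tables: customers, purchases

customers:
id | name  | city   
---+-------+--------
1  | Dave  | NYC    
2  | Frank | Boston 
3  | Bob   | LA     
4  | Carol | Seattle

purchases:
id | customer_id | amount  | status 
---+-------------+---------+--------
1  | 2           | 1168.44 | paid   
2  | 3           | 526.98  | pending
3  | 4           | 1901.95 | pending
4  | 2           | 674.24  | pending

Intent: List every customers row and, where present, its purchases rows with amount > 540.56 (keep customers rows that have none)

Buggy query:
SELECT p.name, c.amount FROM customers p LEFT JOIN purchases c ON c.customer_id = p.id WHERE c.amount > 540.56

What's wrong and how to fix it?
Bug: Filtering c.amount in WHERE discards the NULL rows produced by LEFT JOIN, turning it into an inner join

Fix: Move the right-table condition into the ON clause so unmatched parents are kept

Corrected query:
SELECT p.name, c.amount FROM customers p LEFT JOIN purchases c ON c.customer_id = p.id AND c.amount > 540.56

Result:
name  | amount 
------+--------
Dave  | NULL   
Frank | 674.24 
Frank | 1168.44
Bob   | NULL   
Carol | 1901.95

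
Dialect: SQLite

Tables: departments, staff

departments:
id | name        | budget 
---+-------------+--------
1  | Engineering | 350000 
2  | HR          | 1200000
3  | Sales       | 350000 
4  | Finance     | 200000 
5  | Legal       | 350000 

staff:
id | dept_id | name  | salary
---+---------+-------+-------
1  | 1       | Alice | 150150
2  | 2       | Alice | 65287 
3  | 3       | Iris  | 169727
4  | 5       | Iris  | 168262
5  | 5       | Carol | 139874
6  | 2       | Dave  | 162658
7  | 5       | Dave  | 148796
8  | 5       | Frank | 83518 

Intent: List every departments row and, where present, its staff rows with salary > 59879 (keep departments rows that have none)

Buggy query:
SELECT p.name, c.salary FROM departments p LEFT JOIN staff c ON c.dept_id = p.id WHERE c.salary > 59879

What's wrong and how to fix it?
Bug: Filtering c.salary in WHERE discards the NULL rows produced by LEFT JOIN, turning it into an inner join

Fix: Move the right-table condition into the ON clause so unmatched parents are kept

Corrected query:
SELECT p.name, c.salary FROM departments p LEFT JOIN staff c ON c.dept_id = p.id AND c.salary > 59879

Result:
name        | salary
------------+-------
Engineering | 150150
HR          | 65287 
HR          | 162658
Sales       | 169727
Finance     | NULL  
Legal       | 83518 
Legal       | 139874
Legal       | 148796
Legal       | 168262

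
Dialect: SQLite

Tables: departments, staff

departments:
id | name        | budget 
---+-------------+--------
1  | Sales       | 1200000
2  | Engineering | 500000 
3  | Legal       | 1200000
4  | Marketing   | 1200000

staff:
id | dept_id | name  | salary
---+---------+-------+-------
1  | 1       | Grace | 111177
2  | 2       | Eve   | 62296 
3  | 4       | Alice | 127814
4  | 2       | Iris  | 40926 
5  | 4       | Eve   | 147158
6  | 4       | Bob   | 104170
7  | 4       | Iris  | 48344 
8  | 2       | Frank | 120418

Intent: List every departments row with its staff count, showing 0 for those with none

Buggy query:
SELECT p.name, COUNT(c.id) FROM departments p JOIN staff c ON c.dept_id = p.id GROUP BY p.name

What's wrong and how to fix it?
Bug: INNER JOIN drops departments rows that have no matching staff rows

Fix: Switch to LEFT JOIN to retain unmatched parent rows

Corrected query:
SELECT p.name, COUNT(c.id) FROM departments p LEFT JOIN staff c ON c.dept_id = p.id GROUP BY p.name

Result:
name        | COUNT(c.id)
------------+------------
Engineering | 3          
Legal       | 0          
Marketing   | 4          
Sales       | 1          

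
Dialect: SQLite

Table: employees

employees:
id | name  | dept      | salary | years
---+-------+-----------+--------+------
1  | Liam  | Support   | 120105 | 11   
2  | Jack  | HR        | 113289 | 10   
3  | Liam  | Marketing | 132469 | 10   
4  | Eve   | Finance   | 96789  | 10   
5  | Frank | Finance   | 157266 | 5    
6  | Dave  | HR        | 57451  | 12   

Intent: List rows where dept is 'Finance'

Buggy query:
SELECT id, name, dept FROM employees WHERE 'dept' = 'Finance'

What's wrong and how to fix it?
Bug: Single quotes denote string literals in SQL; the column name is being compared as a constant string

Fix: Reference the column as dept without single quotes

Corrected query:
SELECT id, name, dept FROM employees WHERE dept = 'Finance'

Result:
id | name  | dept   
---+-------+--------
4  | Eve   | Finance
5  | Frank | Finance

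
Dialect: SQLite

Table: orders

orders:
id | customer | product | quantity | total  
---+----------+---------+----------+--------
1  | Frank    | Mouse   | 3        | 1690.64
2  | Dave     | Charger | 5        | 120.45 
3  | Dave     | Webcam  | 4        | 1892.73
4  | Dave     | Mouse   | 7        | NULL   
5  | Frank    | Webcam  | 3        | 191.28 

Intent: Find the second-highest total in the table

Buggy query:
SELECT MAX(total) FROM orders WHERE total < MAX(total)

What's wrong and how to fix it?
Bug: The inner MAX is an aggregate inside WHERE, which is not allowed

Fix: Compute the overall MAX in a subquery, then take MAX of rows below it

Corrected query:
SELECT MAX(total) FROM orders WHERE total < (SELECT MAX(total) FROM orders)

Result:
MAX(total)
----------
1690.64   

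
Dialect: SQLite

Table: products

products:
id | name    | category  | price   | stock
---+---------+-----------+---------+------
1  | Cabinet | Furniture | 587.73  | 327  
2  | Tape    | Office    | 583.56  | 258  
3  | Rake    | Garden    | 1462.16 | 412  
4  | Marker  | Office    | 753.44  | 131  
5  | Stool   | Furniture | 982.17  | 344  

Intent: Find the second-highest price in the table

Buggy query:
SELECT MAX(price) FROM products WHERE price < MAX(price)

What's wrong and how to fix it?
Bug: MAX(price) on the right of the comparison is an aggregate-in-WHERE error

Fix: Compute the overall MAX in a subquery, then take MAX of rows below it

Corrected query:
SELECT MAX(price) FROM products WHERE price < (SELECT MAX(price) FROM products)

Result:
MAX(price)
----------
982.17    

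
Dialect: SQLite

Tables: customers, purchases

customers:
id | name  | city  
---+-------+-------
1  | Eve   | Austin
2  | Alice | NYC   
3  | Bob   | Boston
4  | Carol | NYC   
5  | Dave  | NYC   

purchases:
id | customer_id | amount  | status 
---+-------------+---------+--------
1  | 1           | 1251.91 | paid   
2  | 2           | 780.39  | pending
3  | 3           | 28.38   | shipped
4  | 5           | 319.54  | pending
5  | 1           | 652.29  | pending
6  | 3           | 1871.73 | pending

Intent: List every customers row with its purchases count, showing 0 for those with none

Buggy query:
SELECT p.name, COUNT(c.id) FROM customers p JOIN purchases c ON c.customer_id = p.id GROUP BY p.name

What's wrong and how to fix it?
Bug: An inner join excludes parents with zero children

Fix: Use LEFT JOIN so parents without children still appear (COUNT(c.id) gives 0)

Corrected query:
SELECT p.name, COUNT(c.id) FROM customers p LEFT JOIN purchases c ON c.customer_id = p.id GROUP BY p.name

Result:
name  | COUNT(c.id)
------+------------
Alice | 1          
Bob   | 2          
Carol | 0          
Dave  | 1          
Eve   | 2          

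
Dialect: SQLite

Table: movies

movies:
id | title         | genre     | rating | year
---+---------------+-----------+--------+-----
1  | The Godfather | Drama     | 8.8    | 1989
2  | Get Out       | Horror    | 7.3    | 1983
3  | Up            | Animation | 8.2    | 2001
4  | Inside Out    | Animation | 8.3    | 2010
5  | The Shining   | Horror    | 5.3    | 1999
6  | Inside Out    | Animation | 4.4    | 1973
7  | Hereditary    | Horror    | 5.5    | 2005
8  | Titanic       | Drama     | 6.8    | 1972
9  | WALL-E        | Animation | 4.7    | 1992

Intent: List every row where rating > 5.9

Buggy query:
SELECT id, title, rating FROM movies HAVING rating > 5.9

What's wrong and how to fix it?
Bug: This is a non-aggregate query (no GROUP BY, no aggregates), so in SQLite the HAVING clause is invalid here; a row-level condition belongs in WHERE

Fix: Use WHERE for row-level filtering

Corrected query:
SELECT id, title, rating FROM movies WHERE rating > 5.9

Result:
id | title         | rating
---+---------------+-------
1  | The Godfather | 8.8   
2  | Get Out       | 7.3   
3  | Up            | 8.2   
4  | Inside Out    | 8.3   
8  | Titanic       | 6.8   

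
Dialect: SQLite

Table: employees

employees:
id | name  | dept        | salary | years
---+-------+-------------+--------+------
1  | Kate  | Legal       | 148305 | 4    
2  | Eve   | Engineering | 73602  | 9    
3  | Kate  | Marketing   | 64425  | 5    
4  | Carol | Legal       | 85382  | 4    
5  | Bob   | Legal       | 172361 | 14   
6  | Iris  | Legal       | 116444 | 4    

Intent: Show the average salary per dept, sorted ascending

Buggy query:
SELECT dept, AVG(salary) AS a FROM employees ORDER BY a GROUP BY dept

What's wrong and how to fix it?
Bug: GROUP BY must precede ORDER BY

Fix: Reorder: SELECT … FROM … GROUP BY … ORDER BY …

Corrected query:
SELECT dept, AVG(salary) AS a FROM employees GROUP BY dept ORDER BY a

Result:
dept        | a     
------------+-------
Marketing   | 64425 
Engineering | 73602 
Legal       | 130623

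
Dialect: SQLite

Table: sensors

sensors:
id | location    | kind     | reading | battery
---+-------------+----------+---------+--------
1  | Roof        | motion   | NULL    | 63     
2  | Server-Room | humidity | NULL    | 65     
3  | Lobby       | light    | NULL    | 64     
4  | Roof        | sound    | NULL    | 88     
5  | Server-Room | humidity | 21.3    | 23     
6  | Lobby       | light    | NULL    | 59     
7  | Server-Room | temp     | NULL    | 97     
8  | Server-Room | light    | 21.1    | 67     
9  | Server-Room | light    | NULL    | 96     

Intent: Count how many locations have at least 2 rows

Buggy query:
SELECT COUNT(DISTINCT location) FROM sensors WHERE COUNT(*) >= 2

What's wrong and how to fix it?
Bug: COUNT(*) cannot appear in WHERE; the per-group count doesn't exist yet

Fix: Group first with HAVING COUNT(*) >= 2, then COUNT the resulting groups

Corrected query:
SELECT COUNT(*) FROM (SELECT location FROM sensors GROUP BY location HAVING COUNT(*) >= 2)

Result:
COUNT(*)
--------
3       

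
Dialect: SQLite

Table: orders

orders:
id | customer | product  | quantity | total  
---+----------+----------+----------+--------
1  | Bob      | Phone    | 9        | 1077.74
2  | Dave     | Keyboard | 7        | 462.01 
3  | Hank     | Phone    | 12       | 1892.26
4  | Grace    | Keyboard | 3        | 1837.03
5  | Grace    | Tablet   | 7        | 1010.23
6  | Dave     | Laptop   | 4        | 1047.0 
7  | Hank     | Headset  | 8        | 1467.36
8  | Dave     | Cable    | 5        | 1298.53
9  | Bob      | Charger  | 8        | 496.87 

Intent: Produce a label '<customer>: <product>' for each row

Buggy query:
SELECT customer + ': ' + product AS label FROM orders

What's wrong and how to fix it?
Bug: SQLite uses || for string concatenation; + coerces text to numbers (yielding 0)

Fix: Replace + with || to concatenate text

Corrected query:
SELECT customer || ': ' || product AS label FROM orders

Result:
label          
---------------
Bob: Phone     
Dave: Keyboard 
Hank: Phone    
Grace: Keyboard
Grace: Tablet  
Dave: Laptop   
Hank: Headset  
Dave: Cable    
Bob: Charger   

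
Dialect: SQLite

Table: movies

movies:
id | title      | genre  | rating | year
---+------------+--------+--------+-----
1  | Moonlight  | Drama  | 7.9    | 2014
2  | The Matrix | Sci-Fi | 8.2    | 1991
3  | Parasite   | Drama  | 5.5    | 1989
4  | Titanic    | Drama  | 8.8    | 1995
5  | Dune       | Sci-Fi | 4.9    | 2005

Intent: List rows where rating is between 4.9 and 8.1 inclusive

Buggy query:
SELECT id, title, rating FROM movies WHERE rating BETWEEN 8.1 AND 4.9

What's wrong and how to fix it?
Bug: BETWEEN expects the lower bound first; with 8.1 AND 4.9 the range is empty

Fix: Write BETWEEN 4.9 AND 8.1

Corrected query:
SELECT id, title, rating FROM movies WHERE rating BETWEEN 4.9 AND 8.1

Result:
id | title     | rating
---+-----------+-------
1  | Moonlight | 7.9   
3  | Parasite  | 5.5   
5  | Dune      | 4.9   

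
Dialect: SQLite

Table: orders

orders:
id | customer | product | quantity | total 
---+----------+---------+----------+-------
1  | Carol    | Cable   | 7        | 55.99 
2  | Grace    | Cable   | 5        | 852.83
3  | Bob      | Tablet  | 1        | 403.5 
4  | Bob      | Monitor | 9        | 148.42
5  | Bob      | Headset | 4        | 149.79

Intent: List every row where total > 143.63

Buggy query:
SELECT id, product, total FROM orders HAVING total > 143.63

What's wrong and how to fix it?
Bug: HAVING filters the output of aggregation, but this query has no GROUP BY and no aggregate functions, so SQLite rejects it (HAVING clause on a non-aggregate query); the condition here is per row

Fix: Use WHERE for row-level filtering

Corrected query:
SELECT id, product, total FROM orders WHERE total > 143.63

Result:
id | product | total 
---+---------+-------
2  | Cable   | 852.83
3  | Tablet  | 403.5 
4  | Monitor | 148.42
5  | Headset | 149.79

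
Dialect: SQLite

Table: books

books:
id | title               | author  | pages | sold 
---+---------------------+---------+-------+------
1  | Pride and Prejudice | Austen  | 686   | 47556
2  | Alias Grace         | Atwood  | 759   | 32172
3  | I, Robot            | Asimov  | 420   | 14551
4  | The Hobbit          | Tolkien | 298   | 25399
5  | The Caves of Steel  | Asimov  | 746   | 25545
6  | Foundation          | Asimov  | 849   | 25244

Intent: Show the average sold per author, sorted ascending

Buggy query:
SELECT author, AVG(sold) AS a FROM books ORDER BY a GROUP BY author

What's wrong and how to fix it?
Bug: GROUP BY must precede ORDER BY

Fix: Reorder: SELECT … FROM … GROUP BY … ORDER BY …

Corrected query:
SELECT author, AVG(sold) AS a FROM books GROUP BY author ORDER BY a

Result:
author  | a    
--------+------
Asimov  | 21780
Tolkien | 25399
Atwood  | 32172
Austen  | 47556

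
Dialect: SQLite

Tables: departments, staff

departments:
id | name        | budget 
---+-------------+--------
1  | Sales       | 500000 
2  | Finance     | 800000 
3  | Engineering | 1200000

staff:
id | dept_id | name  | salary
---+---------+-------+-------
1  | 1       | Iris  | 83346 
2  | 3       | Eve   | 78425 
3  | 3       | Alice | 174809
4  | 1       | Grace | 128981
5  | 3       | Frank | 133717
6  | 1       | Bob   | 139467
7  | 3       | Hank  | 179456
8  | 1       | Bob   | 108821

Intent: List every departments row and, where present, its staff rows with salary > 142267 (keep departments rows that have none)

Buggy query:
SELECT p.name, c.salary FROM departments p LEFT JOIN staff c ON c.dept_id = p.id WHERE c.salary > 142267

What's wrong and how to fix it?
Bug: Filtering c.salary in WHERE discards the NULL rows produced by LEFT JOIN, turning it into an inner join

Fix: Put 'c.salary > 142267' in the JOIN's ON clause instead of WHERE

Corrected query:
SELECT p.name, c.salary FROM departments p LEFT JOIN staff c ON c.dept_id = p.id AND c.salary > 142267

Result:
name        | salary
------------+-------
Sales       | NULL  
Finance     | NULL  
Engineering | 174809
Engineering | 179456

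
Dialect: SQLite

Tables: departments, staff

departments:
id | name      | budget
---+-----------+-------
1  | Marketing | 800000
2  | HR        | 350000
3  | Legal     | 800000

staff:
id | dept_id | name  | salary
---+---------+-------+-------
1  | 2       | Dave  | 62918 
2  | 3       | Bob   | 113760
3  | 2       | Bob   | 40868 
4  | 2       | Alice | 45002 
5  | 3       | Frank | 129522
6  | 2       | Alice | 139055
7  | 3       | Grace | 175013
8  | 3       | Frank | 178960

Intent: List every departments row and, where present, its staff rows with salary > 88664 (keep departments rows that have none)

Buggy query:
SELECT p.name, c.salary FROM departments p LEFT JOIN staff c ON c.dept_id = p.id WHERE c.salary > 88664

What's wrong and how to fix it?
Bug: A WHERE condition on the right-hand table after LEFT JOIN drops unmatched parents

Fix: Move the right-table condition into the ON clause so unmatched parents are kept

Corrected query:
SELECT p.name, c.salary FROM departments p LEFT JOIN staff c ON c.dept_id = p.id AND c.salary > 88664

Result:
name      | salary
----------+-------
Marketing | NULL  
HR        | 139055
Legal     | 113760
Legal     | 129522
Legal     | 175013
Legal     | 178960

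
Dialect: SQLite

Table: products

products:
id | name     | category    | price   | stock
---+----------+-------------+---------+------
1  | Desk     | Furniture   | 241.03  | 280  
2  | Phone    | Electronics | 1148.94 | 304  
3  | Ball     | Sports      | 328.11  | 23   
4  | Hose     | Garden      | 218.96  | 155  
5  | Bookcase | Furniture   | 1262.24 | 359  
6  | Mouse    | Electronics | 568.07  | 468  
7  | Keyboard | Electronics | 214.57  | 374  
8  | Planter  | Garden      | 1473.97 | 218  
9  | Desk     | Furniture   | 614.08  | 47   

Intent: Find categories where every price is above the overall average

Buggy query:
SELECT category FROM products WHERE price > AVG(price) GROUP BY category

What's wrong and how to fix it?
Bug: WHERE evaluates per row before aggregation, so AVG() is unavailable

Fix: Use a subquery for AVG and a HAVING MIN(...) filter so the condition holds for every row in the group

Corrected query:
SELECT category FROM products GROUP BY category HAVING MIN(price) > (SELECT AVG(price) FROM products)

Result:
(no rows)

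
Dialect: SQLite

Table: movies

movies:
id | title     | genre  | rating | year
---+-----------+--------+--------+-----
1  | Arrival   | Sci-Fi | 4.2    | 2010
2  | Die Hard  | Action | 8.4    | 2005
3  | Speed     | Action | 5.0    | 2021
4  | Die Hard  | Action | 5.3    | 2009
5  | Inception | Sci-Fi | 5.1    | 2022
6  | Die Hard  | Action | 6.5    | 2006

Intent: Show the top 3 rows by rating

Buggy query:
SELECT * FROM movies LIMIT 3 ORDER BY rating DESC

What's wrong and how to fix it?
Bug: ORDER BY cannot follow LIMIT; LIMIT is the final clause

Fix: Swap the clauses: ORDER BY first, then LIMIT

Corrected query:
SELECT * FROM movies ORDER BY rating DESC LIMIT 3

Result:
id | title    | genre  | rating | year
---+----------+--------+--------+-----
2  | Die Hard | Action | 8.4    | 2005
6  | Die Hard | Action | 6.5    | 2006
4  | Die Hard | Action | 5.3    | 2009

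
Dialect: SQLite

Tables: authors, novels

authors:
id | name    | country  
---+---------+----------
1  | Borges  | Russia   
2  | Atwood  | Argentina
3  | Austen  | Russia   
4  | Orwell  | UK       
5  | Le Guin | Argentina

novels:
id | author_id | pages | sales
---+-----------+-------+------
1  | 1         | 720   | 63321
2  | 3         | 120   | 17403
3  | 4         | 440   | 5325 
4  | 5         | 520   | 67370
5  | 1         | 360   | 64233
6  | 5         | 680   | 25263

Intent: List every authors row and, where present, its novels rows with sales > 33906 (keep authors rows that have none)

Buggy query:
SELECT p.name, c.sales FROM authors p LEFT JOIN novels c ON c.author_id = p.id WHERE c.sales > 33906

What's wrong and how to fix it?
Bug: A WHERE condition on the right-hand table after LEFT JOIN drops unmatched parents

Fix: Put 'c.sales > 33906' in the JOIN's ON clause instead of WHERE

Corrected query:
SELECT p.name, c.sales FROM authors p LEFT JOIN novels c ON c.author_id = p.id AND c.sales > 33906

Result:
name    | sales
--------+------
Borges  | 63321
Borges  | 64233
Atwood  | NULL 
Austen  | NULL 
Orwell  | NULL 
Le Guin | 67370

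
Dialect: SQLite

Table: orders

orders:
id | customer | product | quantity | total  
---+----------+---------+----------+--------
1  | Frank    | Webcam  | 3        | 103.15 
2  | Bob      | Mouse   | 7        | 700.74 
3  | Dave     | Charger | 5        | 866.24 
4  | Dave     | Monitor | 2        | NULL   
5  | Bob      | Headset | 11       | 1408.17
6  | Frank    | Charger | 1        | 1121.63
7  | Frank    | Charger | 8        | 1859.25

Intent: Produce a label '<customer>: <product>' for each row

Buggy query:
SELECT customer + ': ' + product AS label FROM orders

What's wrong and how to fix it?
Bug: SQLite uses || for string concatenation; + coerces text to numbers (yielding 0)

Fix: Replace + with || to concatenate text

Corrected query:
SELECT customer || ': ' || product AS label FROM orders

Result:
label         
--------------
Frank: Webcam 
Bob: Mouse    
Dave: Charger 
Dave: Monitor 
Bob: Headset  
Frank: Charger
Frank: Charger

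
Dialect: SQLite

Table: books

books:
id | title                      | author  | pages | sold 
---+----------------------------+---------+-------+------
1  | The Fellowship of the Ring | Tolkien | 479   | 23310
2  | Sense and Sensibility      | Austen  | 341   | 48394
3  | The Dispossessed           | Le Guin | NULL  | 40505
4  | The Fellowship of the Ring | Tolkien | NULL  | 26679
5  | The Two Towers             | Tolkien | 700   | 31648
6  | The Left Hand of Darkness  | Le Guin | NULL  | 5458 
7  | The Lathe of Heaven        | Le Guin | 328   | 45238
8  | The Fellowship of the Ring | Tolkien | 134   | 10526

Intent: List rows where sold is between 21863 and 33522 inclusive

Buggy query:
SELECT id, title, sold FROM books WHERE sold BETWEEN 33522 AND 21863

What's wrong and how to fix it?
Bug: The bounds are reversed; BETWEEN a AND b requires a <= b to match anything

Fix: Write BETWEEN 21863 AND 33522

Corrected query:
SELECT id, title, sold FROM books WHERE sold BETWEEN 21863 AND 33522

Result:
id | title                      | sold 
---+----------------------------+------
1  | The Fellowship of the Ring | 23310
4  | The Fellowship of the Ring | 26679
5  | The Two Towers             | 31648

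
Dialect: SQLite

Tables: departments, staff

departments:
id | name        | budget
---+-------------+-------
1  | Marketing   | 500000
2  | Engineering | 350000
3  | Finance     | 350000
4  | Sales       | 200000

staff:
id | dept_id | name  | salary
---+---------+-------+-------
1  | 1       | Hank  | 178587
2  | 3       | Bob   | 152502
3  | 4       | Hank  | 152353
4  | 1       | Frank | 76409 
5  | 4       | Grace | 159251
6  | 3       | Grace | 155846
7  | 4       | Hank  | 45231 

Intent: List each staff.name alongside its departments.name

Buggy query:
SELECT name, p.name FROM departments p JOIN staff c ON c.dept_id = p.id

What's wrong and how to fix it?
Bug: 'name' exists in both joined tables, so the database can't tell which one is meant

Fix: Qualify the column with its table alias (c.name)

Corrected query:
SELECT c.name, p.name FROM departments p JOIN staff c ON c.dept_id = p.id

Result:
name  | name     
------+----------
Hank  | Marketing
Bob   | Finance  
Hank  | Sales    
Frank | Marketing
Grace | Sales    
Grace | Finance  
Hank  | Sales    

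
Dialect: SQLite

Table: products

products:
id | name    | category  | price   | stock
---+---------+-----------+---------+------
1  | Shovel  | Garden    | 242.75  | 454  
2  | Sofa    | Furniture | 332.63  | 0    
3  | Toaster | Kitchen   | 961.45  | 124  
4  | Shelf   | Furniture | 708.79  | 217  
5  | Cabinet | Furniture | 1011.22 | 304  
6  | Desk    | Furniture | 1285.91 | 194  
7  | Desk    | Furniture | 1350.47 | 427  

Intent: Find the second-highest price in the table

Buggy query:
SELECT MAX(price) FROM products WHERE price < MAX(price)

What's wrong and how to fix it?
Bug: The inner MAX is an aggregate inside WHERE, which is not allowed

Fix: Put the inner MAX in a scalar subquery

Corrected query:
SELECT MAX(price) FROM products WHERE price < (SELECT MAX(price) FROM products)

Result:
MAX(price)
----------
1285.91   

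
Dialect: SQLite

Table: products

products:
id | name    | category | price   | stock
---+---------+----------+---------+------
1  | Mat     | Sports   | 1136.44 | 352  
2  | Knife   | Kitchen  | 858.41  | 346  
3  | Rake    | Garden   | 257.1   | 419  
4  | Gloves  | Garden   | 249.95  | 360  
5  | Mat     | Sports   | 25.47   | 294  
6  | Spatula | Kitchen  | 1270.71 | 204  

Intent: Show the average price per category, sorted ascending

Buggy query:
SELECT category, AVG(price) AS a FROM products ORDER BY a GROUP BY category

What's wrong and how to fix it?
Bug: ORDER BY appears before GROUP BY; SQL clause order requires GROUP BY first

Fix: Reorder: SELECT … FROM … GROUP BY … ORDER BY …

Corrected query:
SELECT category, AVG(price) AS a FROM products GROUP BY category ORDER BY a

Result:
category | a      
---------+--------
Garden   | 253.525
Sports   | 580.955
Kitchen  | 1064.56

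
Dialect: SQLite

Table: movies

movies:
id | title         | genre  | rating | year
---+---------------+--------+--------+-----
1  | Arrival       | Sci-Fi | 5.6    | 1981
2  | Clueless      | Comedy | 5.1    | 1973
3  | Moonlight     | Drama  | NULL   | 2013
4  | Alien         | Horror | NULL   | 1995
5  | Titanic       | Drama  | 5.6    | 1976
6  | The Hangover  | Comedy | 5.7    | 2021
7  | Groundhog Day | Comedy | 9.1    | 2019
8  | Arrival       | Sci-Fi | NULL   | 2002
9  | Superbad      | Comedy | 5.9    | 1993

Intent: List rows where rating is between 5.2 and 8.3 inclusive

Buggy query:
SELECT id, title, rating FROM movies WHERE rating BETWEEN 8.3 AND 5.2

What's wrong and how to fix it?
Bug: BETWEEN expects the lower bound first; with 8.3 AND 5.2 the range is empty

Fix: Swap the bounds so the smaller value comes first

Corrected query:
SELECT id, title, rating FROM movies WHERE rating BETWEEN 5.2 AND 8.3

Result:
id | title        | rating
---+--------------+-------
1  | Arrival      | 5.6   
5  | Titanic      | 5.6   
6  | The Hangover | 5.7   
9  | Superbad     | 5.9   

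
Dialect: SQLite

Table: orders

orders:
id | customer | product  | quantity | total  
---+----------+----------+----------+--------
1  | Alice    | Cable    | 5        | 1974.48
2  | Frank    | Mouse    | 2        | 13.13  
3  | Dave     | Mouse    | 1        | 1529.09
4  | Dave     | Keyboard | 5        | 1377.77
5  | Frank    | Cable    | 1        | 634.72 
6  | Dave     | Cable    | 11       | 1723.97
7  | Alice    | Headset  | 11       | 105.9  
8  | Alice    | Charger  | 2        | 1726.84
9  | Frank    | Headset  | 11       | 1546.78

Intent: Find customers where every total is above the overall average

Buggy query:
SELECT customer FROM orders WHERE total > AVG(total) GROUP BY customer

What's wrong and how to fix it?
Bug: WHERE evaluates per row before aggregation, so AVG() is unavailable

Fix: Use a subquery for AVG and a HAVING MIN(...) filter so the condition holds for every row in the group

Corrected query:
SELECT customer FROM orders GROUP BY customer HAVING MIN(total) > (SELECT AVG(total) FROM orders)

Result:
customer
--------
Dave    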